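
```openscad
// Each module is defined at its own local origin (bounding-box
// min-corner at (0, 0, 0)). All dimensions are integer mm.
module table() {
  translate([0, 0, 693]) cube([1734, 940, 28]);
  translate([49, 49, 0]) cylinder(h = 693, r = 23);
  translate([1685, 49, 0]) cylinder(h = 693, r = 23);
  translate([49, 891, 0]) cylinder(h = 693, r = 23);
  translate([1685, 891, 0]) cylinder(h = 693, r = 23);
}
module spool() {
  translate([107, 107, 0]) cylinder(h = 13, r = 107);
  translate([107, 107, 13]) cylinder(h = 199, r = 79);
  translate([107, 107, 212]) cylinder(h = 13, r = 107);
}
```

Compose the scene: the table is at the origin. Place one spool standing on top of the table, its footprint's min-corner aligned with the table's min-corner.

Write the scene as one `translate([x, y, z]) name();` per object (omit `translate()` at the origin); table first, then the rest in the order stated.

table();
translate([0, 0, 721]) spool();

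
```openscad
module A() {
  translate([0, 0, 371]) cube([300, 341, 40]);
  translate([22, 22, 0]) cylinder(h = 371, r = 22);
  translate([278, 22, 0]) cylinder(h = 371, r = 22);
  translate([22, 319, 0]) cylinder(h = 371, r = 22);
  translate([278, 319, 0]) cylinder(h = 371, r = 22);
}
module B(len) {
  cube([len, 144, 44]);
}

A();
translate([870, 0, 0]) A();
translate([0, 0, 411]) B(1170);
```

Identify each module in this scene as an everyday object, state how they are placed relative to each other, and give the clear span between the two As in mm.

Second stool starts at x = 870; first ends at x = 300; clear span = 870 − 300 = 570 mm.

A is a stool. B is a beam. A beam spans the tops of two stools. The clear span between the two stools is 570 mm.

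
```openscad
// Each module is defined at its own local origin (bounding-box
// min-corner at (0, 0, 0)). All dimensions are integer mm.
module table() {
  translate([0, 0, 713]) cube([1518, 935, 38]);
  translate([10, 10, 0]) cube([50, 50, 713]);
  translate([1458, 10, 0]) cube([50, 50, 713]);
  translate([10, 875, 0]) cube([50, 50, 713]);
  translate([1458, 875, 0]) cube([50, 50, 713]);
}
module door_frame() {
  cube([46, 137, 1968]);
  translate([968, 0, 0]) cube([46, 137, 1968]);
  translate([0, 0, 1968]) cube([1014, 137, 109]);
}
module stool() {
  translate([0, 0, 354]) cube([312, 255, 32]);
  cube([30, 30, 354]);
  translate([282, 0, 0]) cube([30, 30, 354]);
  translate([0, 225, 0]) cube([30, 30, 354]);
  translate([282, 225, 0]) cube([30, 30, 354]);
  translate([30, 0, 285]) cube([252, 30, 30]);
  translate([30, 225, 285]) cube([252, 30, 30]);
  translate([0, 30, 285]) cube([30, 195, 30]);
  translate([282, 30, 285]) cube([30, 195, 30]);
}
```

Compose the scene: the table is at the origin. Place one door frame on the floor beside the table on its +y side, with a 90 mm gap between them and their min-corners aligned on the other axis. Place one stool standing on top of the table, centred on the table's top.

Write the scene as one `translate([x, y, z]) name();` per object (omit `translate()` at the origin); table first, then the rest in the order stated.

table();
translate([0, 1025, 0]) door_frame();
translate([603, 340, 751]) stool();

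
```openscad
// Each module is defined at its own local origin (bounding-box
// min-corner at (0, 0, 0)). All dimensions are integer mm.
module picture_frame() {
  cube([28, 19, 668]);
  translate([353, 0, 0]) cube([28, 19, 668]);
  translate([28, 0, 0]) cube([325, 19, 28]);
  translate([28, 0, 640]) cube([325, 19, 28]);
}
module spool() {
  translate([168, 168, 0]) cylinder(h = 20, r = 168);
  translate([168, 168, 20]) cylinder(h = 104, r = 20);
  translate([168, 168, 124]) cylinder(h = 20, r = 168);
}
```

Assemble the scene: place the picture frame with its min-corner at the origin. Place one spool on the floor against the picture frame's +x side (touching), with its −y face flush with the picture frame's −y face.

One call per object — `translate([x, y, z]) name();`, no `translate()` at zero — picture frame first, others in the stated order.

picture_frame();
translate([381, 0, 0]) spool();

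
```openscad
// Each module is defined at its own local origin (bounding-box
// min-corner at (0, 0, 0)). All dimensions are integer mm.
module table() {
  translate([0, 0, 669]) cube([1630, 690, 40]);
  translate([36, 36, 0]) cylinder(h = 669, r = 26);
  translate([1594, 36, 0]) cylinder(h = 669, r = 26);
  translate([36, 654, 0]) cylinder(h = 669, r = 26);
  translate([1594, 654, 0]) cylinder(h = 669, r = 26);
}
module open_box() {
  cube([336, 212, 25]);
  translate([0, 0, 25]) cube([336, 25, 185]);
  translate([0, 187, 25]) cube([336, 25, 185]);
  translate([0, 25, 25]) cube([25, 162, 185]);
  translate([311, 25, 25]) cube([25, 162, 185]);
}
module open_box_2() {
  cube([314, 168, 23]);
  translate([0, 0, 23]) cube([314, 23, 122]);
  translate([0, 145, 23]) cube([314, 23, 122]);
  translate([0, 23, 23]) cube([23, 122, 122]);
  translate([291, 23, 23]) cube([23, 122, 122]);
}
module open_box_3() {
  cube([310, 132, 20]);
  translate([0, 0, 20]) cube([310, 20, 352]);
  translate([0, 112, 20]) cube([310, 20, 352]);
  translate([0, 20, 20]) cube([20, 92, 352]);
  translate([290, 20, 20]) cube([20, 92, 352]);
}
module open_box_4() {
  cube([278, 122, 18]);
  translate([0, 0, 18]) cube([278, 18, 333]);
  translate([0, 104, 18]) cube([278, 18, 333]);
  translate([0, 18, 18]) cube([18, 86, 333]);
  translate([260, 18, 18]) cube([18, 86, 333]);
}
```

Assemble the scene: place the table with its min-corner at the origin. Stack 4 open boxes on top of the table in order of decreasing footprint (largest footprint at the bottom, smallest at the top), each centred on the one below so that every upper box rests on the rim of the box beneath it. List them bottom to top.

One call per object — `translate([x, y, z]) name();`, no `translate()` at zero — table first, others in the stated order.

table();
translate([647, 239, 709]) open_box();
translate([658, 261, 919]) open_box_2();
translate([660, 279, 1064]) open_box_3();
translate([676, 284, 1436]) open_box_4();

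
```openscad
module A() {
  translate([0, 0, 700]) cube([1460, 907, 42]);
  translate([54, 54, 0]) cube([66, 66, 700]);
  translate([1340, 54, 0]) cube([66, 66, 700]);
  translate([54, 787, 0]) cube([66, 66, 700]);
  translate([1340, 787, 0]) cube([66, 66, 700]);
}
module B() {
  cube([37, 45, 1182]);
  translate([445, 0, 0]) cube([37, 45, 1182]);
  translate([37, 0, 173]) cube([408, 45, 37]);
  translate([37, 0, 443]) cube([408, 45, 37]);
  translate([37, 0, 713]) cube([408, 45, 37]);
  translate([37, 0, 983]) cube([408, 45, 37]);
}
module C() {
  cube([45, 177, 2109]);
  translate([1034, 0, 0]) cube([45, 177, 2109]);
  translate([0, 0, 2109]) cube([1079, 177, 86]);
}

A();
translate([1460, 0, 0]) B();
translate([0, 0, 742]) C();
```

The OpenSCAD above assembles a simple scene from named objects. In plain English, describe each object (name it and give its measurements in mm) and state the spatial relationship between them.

A is a table with a 1460×907 mm rectangular top, 42 mm thick, top surface at z = 742 mm, supported by four 66×66 mm square legs, each inset 54 mm from the nearest pair of top edges, running from the floor.

B is a straight ladder. Two 37×45 mm vertical rails, 1182 mm tall, stand 482 mm apart (outside-to-outside) with their front faces coplanar on the −y side. 4 rungs, each 45 mm deep and 37 mm tall, span between the inner faces of the rails, front faces flush with the rails. The lowest rung's underside is at z = 173 mm and rungs are spaced 270 mm apart (underside to underside).

C is a rectangular door frame: two vertical jambs of 45×177 mm section, 2109 mm tall, with a clear opening 989 mm wide between their inner faces. A header 86 mm tall and 177 mm deep lies on top of the jambs and spans the full outside width.

The ladder is against the table's +x side, with their −y faces flush. The door frame is on top of the table.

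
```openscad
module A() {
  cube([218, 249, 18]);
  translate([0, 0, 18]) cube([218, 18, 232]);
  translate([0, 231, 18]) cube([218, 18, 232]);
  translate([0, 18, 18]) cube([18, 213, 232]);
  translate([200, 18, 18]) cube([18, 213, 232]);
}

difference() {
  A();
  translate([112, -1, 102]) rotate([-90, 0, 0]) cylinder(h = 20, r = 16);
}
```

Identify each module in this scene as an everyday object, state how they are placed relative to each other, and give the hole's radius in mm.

A is an open box. The open box has a circular hole through its front wall. The hole's radius is 16 mm.

The subtracted cylinder has r = 16 mm.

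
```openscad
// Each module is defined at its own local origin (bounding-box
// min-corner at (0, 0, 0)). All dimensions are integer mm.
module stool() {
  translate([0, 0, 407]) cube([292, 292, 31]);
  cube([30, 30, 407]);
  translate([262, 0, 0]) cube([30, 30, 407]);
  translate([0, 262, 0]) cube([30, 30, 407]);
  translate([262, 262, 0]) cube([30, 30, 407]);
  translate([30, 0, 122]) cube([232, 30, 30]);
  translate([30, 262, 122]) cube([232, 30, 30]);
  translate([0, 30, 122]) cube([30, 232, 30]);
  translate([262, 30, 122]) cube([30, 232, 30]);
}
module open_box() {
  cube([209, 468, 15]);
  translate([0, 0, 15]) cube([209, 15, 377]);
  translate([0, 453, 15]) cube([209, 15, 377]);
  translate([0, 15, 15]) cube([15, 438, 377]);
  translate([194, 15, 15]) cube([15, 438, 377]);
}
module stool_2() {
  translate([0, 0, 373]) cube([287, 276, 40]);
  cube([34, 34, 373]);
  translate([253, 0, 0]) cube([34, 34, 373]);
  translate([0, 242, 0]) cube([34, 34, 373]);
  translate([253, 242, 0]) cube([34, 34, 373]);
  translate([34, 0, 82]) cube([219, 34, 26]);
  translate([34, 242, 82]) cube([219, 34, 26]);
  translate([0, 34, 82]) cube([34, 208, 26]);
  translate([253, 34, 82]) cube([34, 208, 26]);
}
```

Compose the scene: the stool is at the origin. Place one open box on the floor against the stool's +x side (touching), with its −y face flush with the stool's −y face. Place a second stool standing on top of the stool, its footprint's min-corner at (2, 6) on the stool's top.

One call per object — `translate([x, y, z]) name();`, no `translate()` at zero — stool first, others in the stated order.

stool();
translate([292, 0, 0]) open_box();
translate([2, 6, 438]) stool_2();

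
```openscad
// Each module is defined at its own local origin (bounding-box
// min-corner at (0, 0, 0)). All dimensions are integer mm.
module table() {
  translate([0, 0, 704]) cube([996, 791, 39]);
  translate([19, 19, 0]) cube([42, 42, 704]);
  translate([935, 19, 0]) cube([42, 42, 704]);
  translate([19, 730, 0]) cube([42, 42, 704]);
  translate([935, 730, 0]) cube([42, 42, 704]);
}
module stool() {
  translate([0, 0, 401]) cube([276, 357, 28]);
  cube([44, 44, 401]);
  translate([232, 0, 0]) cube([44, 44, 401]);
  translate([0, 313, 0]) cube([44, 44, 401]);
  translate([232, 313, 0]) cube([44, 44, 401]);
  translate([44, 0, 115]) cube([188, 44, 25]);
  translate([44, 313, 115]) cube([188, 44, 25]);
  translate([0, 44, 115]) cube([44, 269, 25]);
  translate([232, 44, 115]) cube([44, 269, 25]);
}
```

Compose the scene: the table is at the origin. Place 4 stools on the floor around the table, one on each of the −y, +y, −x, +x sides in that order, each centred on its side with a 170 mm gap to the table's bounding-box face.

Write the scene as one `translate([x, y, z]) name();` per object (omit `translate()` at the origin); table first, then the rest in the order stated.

table();
translate([360, -527, 0]) stool();
translate([360, 961, 0]) stool();
translate([-446, 217, 0]) stool();
translate([1166, 217, 0]) stool();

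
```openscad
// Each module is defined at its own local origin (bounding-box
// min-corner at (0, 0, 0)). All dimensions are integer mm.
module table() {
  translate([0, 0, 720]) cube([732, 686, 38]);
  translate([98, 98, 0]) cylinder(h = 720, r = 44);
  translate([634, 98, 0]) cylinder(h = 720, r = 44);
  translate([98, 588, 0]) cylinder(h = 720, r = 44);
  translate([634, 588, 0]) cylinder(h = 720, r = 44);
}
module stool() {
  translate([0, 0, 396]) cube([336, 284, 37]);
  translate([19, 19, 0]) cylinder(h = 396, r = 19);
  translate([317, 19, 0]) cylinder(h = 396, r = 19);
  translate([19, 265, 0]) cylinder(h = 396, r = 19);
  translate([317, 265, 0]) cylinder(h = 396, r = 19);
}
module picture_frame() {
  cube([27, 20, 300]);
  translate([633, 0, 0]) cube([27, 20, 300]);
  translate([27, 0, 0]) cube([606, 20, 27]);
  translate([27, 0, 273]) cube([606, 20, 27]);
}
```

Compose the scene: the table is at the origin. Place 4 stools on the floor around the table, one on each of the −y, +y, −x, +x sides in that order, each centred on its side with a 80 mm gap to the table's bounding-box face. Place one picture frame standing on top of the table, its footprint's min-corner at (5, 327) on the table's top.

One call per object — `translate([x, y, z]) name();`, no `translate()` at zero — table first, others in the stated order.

table();
translate([198, -364, 0]) stool();
translate([198, 766, 0]) stool();
translate([-416, 201, 0]) stool();
translate([812, 201, 0]) stool();
translate([5, 327, 758]) picture_frame();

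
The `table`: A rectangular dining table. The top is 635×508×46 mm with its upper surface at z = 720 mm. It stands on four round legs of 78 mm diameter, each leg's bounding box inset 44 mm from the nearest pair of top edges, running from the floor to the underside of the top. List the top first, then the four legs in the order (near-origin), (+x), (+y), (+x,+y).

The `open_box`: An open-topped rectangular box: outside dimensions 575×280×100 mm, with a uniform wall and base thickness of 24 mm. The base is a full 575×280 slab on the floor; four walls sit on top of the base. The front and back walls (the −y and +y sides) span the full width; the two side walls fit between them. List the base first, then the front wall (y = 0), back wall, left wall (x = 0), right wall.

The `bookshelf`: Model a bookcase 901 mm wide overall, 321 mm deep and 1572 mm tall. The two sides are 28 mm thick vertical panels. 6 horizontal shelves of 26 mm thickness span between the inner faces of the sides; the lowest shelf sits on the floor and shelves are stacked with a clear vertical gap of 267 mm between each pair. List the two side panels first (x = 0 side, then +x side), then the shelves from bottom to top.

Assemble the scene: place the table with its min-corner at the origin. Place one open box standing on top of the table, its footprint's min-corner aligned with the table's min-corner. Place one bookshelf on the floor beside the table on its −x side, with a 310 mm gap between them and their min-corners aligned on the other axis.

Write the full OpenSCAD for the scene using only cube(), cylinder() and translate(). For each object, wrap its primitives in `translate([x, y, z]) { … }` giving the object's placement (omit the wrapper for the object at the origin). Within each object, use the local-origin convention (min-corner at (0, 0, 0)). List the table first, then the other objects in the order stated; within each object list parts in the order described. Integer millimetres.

translate([0, 0, 674]) cube([635, 508, 46]);
translate([83, 83, 0]) cylinder(h = 674, r = 39);
translate([552, 83, 0]) cylinder(h = 674, r = 39);
translate([83, 425, 0]) cylinder(h = 674, r = 39);
translate([552, 425, 0]) cylinder(h = 674, r = 39);
translate([0, 0, 720]) {
  cube([575, 280, 24]);
  translate([0, 0, 24]) cube([575, 24, 76]);
  translate([0, 256, 24]) cube([575, 24, 76]);
  translate([0, 24, 24]) cube([24, 232, 76]);
  translate([551, 24, 24]) cube([24, 232, 76]);
}
translate([-1211, 0, 0]) {
  cube([28, 321, 1572]);
  translate([873, 0, 0]) cube([28, 321, 1572]);
  translate([28, 0, 0]) cube([845, 321, 26]);
  translate([28, 0, 293]) cube([845, 321, 26]);
  translate([28, 0, 586]) cube([845, 321, 26]);
  translate([28, 0, 879]) cube([845, 321, 26]);
  translate([28, 0, 1172]) cube([845, 321, 26]);
  translate([28, 0, 1465]) cube([845, 321, 26]);
}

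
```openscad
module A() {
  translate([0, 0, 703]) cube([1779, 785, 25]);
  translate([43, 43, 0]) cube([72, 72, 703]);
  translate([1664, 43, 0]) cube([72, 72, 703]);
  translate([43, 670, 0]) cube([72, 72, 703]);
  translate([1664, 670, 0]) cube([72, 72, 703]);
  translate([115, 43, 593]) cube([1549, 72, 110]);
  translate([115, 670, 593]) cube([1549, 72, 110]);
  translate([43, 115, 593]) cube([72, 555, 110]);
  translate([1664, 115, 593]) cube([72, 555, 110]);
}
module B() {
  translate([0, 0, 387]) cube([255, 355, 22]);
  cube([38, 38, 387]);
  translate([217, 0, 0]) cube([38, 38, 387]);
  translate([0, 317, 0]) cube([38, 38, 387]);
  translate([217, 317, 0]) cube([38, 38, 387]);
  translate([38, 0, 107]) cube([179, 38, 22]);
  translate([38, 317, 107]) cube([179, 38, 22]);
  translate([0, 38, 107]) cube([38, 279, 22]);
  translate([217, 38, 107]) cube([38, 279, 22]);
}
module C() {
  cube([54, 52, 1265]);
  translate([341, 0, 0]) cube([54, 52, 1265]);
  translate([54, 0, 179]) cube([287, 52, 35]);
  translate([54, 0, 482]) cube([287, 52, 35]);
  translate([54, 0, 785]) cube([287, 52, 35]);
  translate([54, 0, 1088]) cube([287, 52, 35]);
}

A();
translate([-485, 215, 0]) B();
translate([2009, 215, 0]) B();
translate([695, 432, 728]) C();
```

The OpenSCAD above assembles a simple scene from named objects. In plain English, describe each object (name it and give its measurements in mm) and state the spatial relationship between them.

A is a table with a 1779×785 mm rectangular top, 25 mm thick, top surface at z = 728 mm, supported by four 72×72 mm square legs, each inset 43 mm from the nearest pair of top edges, running from the floor. Four apron rails, 72 mm thick and 110 mm tall, run between adjacent legs with their top edges flush with the underside of the top and their outer faces flush with the legs' outer faces.

B is a simple wooden stool: a rectangular seat 255 mm (x) by 355 mm (y), 22 mm thick, top face at z = 409 mm, on four square legs, each 38×38 mm in cross-section. The legs rest on z = 0, each flush with a corner of the seat. Four stretchers, 38 mm wide and 22 mm tall, connect adjacent legs with their undersides at z = 107 mm, each running between the inner faces of the legs it joins and aligned with the legs' outer faces on the other axis.

C is a wooden ladder with two side rails of 54×52 mm section and 1265 mm height, set 395 mm apart overall. Between them run 4 rectangular rungs (52 mm deep, 35 mm thick), front faces flush with the rails' −y face. The bottom of the first rung is 179 mm above the floor and each subsequent rung is 303 mm higher than the one below.

Two stools sit around the table at the −x, +x sides. The ladder is on top of the table.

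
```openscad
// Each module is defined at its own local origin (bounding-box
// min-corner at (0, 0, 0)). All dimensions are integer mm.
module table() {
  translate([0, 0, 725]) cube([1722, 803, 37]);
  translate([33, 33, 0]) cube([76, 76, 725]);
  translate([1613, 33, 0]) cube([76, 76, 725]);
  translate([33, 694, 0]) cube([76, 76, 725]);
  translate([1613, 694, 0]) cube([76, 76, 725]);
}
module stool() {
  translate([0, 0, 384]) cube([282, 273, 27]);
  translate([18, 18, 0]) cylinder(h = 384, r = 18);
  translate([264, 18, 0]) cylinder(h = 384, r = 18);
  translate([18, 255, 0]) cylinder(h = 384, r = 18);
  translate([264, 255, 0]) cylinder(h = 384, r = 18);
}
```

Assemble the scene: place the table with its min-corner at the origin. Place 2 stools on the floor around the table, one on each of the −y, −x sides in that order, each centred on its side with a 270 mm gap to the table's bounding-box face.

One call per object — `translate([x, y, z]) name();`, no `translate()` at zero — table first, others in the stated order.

table();
translate([720, -543, 0]) stool();
translate([-552, 265, 0]) stool();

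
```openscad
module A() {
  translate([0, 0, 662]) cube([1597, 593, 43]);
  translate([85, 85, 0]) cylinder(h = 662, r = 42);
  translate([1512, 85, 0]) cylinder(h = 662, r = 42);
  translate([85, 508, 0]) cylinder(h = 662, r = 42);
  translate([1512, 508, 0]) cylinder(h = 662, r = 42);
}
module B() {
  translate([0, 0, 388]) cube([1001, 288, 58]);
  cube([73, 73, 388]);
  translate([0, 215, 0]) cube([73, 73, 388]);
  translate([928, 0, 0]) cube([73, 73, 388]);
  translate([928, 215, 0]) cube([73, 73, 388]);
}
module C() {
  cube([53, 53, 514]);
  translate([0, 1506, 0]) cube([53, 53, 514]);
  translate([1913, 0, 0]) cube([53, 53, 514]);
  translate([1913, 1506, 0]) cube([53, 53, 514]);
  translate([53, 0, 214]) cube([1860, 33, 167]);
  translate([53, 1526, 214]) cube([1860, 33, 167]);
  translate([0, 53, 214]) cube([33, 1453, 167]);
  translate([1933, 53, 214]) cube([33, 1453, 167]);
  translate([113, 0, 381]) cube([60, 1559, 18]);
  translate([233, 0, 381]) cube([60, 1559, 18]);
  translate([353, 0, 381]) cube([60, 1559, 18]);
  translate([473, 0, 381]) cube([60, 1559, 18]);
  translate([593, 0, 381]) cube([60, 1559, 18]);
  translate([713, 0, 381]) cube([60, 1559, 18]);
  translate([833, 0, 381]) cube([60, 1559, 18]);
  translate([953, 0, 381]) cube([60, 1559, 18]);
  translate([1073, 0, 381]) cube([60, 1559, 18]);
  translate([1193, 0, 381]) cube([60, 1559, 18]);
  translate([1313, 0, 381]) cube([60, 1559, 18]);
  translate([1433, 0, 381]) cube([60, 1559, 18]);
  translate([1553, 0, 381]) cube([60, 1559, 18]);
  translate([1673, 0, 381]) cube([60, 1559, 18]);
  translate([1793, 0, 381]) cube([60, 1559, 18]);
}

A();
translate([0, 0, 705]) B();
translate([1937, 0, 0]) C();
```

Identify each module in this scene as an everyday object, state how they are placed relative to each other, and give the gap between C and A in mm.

The bed frame's nearest face is 340 mm from the table's +x face.

A is a table. B is a bench. C is a bed frame. The bench is on top of the table. The bed frame is on the floor beside the table on its +x side. The gap between the bed frame and the table is 340 mm.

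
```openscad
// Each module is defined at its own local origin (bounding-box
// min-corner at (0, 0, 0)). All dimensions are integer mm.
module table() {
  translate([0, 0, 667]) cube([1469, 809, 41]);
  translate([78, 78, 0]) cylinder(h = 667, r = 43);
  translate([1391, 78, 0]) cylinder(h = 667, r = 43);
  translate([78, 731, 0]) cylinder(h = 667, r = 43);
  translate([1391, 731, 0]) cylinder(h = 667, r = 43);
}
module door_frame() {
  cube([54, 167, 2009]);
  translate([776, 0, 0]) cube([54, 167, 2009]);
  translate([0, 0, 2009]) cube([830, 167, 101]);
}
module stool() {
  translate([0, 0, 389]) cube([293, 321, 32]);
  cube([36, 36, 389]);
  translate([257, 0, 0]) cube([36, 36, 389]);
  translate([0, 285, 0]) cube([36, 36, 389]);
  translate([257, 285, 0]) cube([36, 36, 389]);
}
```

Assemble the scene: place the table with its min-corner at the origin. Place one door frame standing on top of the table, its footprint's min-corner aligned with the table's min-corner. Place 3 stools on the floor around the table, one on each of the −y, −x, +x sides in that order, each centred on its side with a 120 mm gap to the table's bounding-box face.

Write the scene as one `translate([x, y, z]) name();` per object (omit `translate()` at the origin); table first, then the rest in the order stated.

table();
translate([0, 0, 708]) door_frame();
translate([588, -441, 0]) stool();
translate([-413, 244, 0]) stool();
translate([1589, 244, 0]) stool();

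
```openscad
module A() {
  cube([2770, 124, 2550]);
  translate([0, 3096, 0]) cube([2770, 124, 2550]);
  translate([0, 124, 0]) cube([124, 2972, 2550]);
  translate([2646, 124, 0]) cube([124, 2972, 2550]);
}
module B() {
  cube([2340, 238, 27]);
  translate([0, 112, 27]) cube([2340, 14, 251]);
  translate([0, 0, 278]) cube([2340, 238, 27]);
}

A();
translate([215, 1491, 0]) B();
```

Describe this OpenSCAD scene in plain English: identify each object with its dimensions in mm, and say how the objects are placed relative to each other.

A is a box-shaped house frame (walls only): outside footprint 2770×3220 mm, wall height 2550 mm, wall thickness 124 mm. The two y-facing walls run the full x-width; the two x-facing walls fit between the inner faces of the y-facing walls.

B is an I-beam lying along x, 2340 mm long. Overall section height 305 mm. Two flanges 238 mm wide (y) and 27 mm thick, one on the floor and one at the top; a web 14 mm thick runs between them, centred on the flange width.

The I-beam sits inside the house frame, centred.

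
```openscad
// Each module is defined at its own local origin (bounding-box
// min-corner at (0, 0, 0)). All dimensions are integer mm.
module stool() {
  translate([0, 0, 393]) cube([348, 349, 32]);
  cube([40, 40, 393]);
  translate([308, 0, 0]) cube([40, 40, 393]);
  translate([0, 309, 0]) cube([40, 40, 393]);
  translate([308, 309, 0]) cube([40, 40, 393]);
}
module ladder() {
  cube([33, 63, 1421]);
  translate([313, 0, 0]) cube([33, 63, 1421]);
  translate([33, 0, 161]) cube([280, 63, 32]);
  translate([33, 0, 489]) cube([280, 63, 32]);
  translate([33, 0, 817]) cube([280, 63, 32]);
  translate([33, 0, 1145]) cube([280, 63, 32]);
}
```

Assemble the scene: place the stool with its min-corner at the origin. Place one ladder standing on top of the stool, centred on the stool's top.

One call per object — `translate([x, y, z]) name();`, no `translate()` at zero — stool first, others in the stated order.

stool();
translate([1, 143, 425]) ladder();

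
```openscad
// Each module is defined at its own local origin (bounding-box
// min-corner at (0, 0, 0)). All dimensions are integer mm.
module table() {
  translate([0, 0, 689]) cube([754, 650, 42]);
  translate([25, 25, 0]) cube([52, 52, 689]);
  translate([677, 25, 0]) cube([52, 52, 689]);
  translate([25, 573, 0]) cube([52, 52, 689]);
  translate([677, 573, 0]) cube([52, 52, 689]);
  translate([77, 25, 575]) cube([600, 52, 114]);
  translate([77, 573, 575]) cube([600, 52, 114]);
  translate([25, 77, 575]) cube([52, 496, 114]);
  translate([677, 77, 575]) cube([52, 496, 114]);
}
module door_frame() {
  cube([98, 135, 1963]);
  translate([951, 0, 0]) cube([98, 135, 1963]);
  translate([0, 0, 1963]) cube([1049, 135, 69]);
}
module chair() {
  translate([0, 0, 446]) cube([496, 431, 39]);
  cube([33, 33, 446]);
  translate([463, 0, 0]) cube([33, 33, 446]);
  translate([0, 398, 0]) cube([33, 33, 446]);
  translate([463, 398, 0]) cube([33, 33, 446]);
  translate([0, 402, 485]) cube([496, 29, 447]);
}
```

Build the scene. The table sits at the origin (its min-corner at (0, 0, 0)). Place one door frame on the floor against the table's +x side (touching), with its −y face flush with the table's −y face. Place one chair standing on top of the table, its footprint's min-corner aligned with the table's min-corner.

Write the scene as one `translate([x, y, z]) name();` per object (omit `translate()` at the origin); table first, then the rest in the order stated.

table();
translate([754, 0, 0]) door_frame();
translate([0, 0, 731]) chair();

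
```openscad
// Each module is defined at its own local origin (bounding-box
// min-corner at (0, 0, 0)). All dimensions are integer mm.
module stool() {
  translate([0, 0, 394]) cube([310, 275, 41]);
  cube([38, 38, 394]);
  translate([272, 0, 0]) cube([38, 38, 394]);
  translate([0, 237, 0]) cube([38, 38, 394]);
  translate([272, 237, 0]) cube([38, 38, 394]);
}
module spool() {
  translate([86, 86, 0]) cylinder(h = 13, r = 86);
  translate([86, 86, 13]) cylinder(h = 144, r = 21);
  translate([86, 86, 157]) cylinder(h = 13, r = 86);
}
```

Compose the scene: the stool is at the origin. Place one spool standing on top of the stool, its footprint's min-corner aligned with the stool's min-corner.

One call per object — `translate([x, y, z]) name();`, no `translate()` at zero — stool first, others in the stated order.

stool();
translate([0, 0, 435]) spool();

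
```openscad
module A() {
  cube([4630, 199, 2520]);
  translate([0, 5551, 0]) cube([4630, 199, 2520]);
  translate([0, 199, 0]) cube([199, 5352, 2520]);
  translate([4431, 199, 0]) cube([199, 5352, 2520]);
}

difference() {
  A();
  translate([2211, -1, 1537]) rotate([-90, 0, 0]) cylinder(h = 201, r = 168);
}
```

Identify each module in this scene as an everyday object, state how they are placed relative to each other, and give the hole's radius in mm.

A is a house frame. The house frame has a circular hole through its front wall. The hole's radius is 168 mm.

The subtracted cylinder has r = 168 mm.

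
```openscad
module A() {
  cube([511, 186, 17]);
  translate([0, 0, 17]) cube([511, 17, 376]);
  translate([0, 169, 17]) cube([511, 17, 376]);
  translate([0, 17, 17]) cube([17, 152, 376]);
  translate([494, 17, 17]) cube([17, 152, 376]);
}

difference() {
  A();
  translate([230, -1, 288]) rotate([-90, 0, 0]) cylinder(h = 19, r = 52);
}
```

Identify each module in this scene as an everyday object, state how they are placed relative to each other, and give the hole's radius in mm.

A is an open box. The open box has a circular hole through its front wall. The hole's radius is 52 mm.

The subtracted cylinder has r = 52 mm.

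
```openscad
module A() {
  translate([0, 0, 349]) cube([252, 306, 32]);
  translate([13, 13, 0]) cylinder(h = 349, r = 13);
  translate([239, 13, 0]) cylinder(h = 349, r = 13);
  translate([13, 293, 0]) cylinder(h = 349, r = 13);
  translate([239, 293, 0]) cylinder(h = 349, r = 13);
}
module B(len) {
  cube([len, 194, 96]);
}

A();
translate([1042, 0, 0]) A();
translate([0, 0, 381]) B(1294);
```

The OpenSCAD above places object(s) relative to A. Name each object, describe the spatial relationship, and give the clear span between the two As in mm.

A is a stool. B is a beam. A beam spans the tops of two stools. The clear span between the two stools is 790 mm.

Second stool starts at x = 1042; first ends at x = 252; clear span = 1042 − 252 = 790 mm.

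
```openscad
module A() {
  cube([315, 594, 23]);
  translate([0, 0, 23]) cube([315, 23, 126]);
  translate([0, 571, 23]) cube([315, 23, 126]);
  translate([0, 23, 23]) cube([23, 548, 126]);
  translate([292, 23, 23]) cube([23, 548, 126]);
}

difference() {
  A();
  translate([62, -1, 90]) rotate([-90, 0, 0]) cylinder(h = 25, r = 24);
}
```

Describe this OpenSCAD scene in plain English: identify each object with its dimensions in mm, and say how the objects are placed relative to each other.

A is an open-topped rectangular box: outside dimensions 315×594×149 mm, with a uniform wall and base thickness of 23 mm. The base is a full 315×594 slab on the floor; four walls sit on top of the base. The front and back walls (the −y and +y sides) span the full width; the two side walls fit between them.

The open box has a circular hole of radius 24 mm through its front wall, centred at (x = 62, z = 90).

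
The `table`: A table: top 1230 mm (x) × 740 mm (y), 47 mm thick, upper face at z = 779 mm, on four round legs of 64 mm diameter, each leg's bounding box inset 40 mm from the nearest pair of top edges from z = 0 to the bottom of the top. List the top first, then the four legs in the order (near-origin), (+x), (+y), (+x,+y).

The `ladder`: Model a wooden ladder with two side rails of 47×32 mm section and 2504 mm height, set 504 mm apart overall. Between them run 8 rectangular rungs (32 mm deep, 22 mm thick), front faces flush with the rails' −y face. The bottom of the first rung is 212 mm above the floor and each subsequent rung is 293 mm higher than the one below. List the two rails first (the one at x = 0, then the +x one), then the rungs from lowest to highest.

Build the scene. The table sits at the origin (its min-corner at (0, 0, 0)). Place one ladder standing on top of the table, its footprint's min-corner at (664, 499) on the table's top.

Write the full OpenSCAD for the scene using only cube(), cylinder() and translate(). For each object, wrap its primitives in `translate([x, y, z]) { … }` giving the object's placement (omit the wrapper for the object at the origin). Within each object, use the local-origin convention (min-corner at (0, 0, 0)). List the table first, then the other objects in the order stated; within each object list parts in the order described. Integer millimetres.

translate([0, 0, 732]) cube([1230, 740, 47]);
translate([72, 72, 0]) cylinder(h = 732, r = 32);
translate([1158, 72, 0]) cylinder(h = 732, r = 32);
translate([72, 668, 0]) cylinder(h = 732, r = 32);
translate([1158, 668, 0]) cylinder(h = 732, r = 32);
translate([664, 499, 779]) {
  cube([47, 32, 2504]);
  translate([457, 0, 0]) cube([47, 32, 2504]);
  translate([47, 0, 212]) cube([410, 32, 22]);
  translate([47, 0, 505]) cube([410, 32, 22]);
  translate([47, 0, 798]) cube([410, 32, 22]);
  translate([47, 0, 1091]) cube([410, 32, 22]);
  translate([47, 0, 1384]) cube([410, 32, 22]);
  translate([47, 0, 1677]) cube([410, 32, 22]);
  translate([47, 0, 1970]) cube([410, 32, 22]);
  translate([47, 0, 2263]) cube([410, 32, 22]);
}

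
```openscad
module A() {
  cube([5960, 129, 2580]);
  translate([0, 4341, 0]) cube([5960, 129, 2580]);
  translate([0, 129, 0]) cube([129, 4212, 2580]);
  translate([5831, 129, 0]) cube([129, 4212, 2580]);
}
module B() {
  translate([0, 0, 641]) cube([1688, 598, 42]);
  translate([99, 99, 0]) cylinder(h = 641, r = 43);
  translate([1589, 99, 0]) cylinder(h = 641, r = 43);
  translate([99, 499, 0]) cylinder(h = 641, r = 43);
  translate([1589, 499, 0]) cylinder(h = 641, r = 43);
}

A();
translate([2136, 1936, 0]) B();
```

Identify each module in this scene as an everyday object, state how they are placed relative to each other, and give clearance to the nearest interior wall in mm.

A is a house frame. B is a table. The table sits inside the house frame, centred. The clearance to the nearest interior wall is 1807 mm.

Clearances: x = 2007, y = 1807; minimum 1807 mm.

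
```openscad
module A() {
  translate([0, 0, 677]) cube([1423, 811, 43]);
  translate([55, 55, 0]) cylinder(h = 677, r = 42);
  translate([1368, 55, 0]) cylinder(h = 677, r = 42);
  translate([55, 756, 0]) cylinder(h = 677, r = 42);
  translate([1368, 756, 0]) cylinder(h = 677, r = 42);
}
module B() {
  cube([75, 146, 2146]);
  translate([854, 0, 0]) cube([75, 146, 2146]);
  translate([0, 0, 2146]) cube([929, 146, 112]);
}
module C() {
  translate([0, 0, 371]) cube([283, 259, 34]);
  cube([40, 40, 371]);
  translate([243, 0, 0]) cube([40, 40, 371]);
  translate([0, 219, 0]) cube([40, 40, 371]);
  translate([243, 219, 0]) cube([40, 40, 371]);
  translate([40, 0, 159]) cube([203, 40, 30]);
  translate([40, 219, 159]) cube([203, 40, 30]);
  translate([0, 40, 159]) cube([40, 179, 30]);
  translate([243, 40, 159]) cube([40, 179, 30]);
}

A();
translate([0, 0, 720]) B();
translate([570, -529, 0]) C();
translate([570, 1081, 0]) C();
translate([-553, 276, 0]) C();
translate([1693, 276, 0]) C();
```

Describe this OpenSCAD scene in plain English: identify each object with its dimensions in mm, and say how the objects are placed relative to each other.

A is a table with a 1423×811 mm rectangular top, 43 mm thick, top surface at z = 720 mm, supported by four round legs of 84 mm diameter, each leg's bounding box inset 13 mm from the nearest pair of top edges, running from the floor.

B is a rectangular door frame: two vertical jambs of 75×146 mm section, 2146 mm tall, with a clear opening 779 mm wide between their inner faces. A header 112 mm tall and 146 mm deep lies on top of the jambs and spans the full outside width.

C is a four-legged stool. The seat is 283×259 mm, 34 mm thick, top at z = 405 mm. It stands on four square legs, each 40×40 mm in cross-section, from z = 0 to the seat underside, each flush with a corner of the seat. Four stretchers, 40 mm wide and 30 mm tall, connect adjacent legs with their undersides at z = 159 mm, each running between the inner faces of the legs it joins and aligned with the legs' outer faces on the other axis.

The door frame is on top of the table. Four stools sit around the table at the −y, +y, −x, +x sides.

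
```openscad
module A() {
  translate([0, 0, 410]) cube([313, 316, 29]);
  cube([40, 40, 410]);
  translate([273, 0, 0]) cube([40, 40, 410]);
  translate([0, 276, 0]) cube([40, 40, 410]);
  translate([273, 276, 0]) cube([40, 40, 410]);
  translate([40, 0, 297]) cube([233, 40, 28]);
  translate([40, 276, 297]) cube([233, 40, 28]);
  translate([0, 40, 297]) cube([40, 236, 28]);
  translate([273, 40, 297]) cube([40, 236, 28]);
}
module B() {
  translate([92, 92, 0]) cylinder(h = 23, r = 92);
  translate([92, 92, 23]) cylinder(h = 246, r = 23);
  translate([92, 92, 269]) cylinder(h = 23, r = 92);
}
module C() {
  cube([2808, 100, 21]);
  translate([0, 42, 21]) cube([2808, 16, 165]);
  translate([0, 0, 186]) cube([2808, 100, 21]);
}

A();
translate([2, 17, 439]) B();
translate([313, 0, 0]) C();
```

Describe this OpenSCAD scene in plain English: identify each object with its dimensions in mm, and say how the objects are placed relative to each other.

A is a four-legged stool. The seat is 313×316 mm, 29 mm thick, top at z = 439 mm. It stands on four square legs, each 40×40 mm in cross-section, from z = 0 to the seat underside, each flush with a corner of the seat. Four stretchers, 40 mm wide and 28 mm tall, connect adjacent legs with their undersides at z = 297 mm, each running between the inner faces of the legs it joins and aligned with the legs' outer faces on the other axis.

B is a spool: two coaxial disc flanges of radius 92 mm and thickness 23 mm, joined by a core cylinder of radius 23 mm and height 246 mm. The lower flange rests on z = 0 and the three cylinders share a vertical axis.

C is an I-beam lying along x, 2808 mm long. Overall section height 207 mm. Two flanges 100 mm wide (y) and 21 mm thick, one on the floor and one at the top; a web 16 mm thick runs between them, centred on the flange width.

The spool is on top of the stool. The I-beam is against the stool's +x side, with their −y faces flush.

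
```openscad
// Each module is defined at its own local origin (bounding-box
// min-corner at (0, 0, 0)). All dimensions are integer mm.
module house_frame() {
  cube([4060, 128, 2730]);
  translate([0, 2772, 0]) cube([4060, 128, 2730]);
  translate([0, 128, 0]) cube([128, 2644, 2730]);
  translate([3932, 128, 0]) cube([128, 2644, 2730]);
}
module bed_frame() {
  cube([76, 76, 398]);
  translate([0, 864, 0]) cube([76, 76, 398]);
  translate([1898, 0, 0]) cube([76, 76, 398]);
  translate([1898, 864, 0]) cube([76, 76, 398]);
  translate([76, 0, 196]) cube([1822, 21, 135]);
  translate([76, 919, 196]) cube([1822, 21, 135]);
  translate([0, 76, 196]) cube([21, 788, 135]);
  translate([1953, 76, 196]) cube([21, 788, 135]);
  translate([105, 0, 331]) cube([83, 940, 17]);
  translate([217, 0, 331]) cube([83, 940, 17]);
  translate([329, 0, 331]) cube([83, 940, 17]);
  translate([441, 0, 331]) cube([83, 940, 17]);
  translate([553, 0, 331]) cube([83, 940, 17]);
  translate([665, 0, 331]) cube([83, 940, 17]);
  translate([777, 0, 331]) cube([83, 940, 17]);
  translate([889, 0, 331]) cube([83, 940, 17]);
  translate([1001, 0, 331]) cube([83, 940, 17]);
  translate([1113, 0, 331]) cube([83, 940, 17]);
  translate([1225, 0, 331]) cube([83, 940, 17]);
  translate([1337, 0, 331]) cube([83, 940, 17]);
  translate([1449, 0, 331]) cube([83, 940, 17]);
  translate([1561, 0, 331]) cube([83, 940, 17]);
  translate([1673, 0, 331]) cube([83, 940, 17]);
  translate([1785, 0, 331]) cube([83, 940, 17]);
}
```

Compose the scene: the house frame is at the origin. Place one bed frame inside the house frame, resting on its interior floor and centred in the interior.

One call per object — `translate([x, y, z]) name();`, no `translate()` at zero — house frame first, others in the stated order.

house_frame();
translate([1043, 980, 0]) bed_frame();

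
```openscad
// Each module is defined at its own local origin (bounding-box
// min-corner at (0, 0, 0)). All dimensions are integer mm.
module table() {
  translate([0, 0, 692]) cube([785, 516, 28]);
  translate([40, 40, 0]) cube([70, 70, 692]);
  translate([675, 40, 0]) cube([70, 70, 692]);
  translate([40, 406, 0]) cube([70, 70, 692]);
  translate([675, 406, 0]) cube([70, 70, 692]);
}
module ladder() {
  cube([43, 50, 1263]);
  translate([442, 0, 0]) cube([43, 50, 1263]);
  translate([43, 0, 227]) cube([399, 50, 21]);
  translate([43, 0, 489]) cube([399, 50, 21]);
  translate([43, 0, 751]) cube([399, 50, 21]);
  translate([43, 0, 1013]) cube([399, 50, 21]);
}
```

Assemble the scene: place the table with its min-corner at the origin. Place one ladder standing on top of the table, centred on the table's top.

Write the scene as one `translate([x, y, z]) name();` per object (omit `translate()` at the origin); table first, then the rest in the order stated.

table();
translate([150, 233, 720]) ladder();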